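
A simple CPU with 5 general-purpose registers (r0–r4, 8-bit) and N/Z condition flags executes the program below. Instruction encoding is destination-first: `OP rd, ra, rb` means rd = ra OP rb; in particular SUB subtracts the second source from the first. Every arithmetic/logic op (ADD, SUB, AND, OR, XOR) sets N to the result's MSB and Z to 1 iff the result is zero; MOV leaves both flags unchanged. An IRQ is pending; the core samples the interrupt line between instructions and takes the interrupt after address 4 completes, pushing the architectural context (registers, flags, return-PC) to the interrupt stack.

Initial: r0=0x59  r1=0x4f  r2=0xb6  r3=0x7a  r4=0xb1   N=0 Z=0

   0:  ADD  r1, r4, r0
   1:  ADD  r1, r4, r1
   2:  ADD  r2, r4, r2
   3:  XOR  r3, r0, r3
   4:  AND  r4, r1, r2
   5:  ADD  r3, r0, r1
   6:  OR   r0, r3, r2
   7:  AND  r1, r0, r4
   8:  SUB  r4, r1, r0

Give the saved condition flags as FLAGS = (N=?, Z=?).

FLAGS = (N=0, Z=0)

after  0: r0=0x59 r1=0x0a r2=0xb6 r3=0x7a r4=0xb1  N=0 Z=0
after  1: r0=0x59 r1=0xbb r2=0xb6 r3=0x7a r4=0xb1  N=1 Z=0
after  2: r0=0x59 r1=0xbb r2=0x67 r3=0x7a r4=0xb1  N=0 Z=0
after  3: r0=0x59 r1=0xbb r2=0x67 r3=0x23 r4=0xb1  N=0 Z=0
after  4: r0=0x59 r1=0xbb r2=0x67 r3=0x23 r4=0x23  N=0 Z=0
-- IRQ taken; context saved, return-PC = 5 --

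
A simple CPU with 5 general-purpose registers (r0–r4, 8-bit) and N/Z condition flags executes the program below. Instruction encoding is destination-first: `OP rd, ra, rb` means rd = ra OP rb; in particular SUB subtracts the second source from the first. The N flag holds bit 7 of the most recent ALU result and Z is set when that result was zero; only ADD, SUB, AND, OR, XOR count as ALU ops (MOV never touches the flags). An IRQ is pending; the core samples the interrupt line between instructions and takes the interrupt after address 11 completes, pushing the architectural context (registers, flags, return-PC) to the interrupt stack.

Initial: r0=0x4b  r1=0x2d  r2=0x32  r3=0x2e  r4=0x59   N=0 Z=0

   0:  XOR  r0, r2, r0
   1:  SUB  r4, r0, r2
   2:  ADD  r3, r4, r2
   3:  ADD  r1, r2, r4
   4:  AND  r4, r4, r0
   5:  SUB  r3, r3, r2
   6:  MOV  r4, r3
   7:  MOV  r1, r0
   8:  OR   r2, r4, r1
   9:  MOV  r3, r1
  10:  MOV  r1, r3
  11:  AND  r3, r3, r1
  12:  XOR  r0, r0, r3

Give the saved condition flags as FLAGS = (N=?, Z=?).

after  0: r0=0x79 r1=0x2d r2=0x32 r3=0x2e r4=0x59  N=0 Z=0
after  1: r0=0x79 r1=0x2d r2=0x32 r3=0x2e r4=0x47  N=0 Z=0
after  2: r0=0x79 r1=0x2d r2=0x32 r3=0x79 r4=0x47  N=0 Z=0
after  3: r0=0x79 r1=0x79 r2=0x32 r3=0x79 r4=0x47  N=0 Z=0
after  4: r0=0x79 r1=0x79 r2=0x32 r3=0x79 r4=0x41  N=0 Z=0
after  5: r0=0x79 r1=0x79 r2=0x32 r3=0x47 r4=0x41  N=0 Z=0
after  6: r0=0x79 r1=0x79 r2=0x32 r3=0x47 r4=0x47  N=0 Z=0
after  7: r0=0x79 r1=0x79 r2=0x32 r3=0x47 r4=0x47  N=0 Z=0
after  8: r0=0x79 r1=0x79 r2=0x7f r3=0x47 r4=0x47  N=0 Z=0
after  9: r0=0x79 r1=0x79 r2=0x7f r3=0x79 r4=0x47  N=0 Z=0
after 10: r0=0x79 r1=0x79 r2=0x7f r3=0x79 r4=0x47  N=0 Z=0
after 11: r0=0x79 r1=0x79 r2=0x7f r3=0x79 r4=0x47  N=0 Z=0
-- IRQ taken; context saved, return-PC = 12 --

FLAGS = (N=0, Z=0)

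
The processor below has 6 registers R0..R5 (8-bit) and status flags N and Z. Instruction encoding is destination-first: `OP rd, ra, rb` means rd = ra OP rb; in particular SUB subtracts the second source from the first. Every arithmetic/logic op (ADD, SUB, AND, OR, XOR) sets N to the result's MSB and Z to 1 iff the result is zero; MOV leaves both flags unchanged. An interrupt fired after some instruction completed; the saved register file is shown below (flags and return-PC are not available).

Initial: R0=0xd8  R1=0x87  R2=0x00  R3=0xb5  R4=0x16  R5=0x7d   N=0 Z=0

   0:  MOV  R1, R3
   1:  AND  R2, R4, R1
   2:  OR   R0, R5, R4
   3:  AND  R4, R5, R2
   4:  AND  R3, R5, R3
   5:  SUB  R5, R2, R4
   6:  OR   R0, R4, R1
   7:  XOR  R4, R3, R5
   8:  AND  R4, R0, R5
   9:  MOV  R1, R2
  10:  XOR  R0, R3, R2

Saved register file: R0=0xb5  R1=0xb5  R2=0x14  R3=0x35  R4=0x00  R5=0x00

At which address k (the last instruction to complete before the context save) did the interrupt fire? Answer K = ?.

K = 8

after  0: R0=0xd8 R1=0xb5 R2=0x00 R3=0xb5 R4=0x16 R5=0x7d  N=0 Z=0
after  1: R0=0xd8 R1=0xb5 R2=0x14 R3=0xb5 R4=0x16 R5=0x7d  N=0 Z=0
after  2: R0=0x7f R1=0xb5 R2=0x14 R3=0xb5 R4=0x16 R5=0x7d  N=0 Z=0
after  3: R0=0x7f R1=0xb5 R2=0x14 R3=0xb5 R4=0x14 R5=0x7d  N=0 Z=0
after  4: R0=0x7f R1=0xb5 R2=0x14 R3=0x35 R4=0x14 R5=0x7d  N=0 Z=0
after  5: R0=0x7f R1=0xb5 R2=0x14 R3=0x35 R4=0x14 R5=0x00  N=0 Z=1
after  6: R0=0xb5 R1=0xb5 R2=0x14 R3=0x35 R4=0x14 R5=0x00  N=1 Z=0
after  7: R0=0xb5 R1=0xb5 R2=0x14 R3=0x35 R4=0x35 R5=0x00  N=0 Z=0
after  8: R0=0xb5 R1=0xb5 R2=0x14 R3=0x35 R4=0x00 R5=0x00  N=0 Z=1
-- IRQ taken; context saved, return-PC = 9 --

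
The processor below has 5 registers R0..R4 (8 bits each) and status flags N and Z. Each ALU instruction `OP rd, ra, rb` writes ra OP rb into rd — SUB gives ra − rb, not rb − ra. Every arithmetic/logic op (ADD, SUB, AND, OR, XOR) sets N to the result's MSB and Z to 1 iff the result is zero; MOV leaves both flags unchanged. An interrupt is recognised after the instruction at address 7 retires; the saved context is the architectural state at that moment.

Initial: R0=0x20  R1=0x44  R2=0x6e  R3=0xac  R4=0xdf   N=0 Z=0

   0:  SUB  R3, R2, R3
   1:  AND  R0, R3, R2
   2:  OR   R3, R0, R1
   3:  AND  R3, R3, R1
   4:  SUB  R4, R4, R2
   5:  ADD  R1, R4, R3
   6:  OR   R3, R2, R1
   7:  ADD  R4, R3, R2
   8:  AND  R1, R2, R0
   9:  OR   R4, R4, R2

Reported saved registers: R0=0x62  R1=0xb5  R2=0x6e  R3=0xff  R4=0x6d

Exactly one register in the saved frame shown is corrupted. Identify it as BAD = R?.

BAD = R0

after  0: R0=0x20 R1=0x44 R2=0x6e R3=0xc2 R4=0xdf  N=1 Z=0
after  1: R0=0x42 R1=0x44 R2=0x6e R3=0xc2 R4=0xdf  N=0 Z=0
after  2: R0=0x42 R1=0x44 R2=0x6e R3=0x46 R4=0xdf  N=0 Z=0
after  3: R0=0x42 R1=0x44 R2=0x6e R3=0x44 R4=0xdf  N=0 Z=0
after  4: R0=0x42 R1=0x44 R2=0x6e R3=0x44 R4=0x71  N=0 Z=0
after  5: R0=0x42 R1=0xb5 R2=0x6e R3=0x44 R4=0x71  N=1 Z=0
after  6: R0=0x42 R1=0xb5 R2=0x6e R3=0xff R4=0x71  N=1 Z=0
after  7: R0=0x42 R1=0xb5 R2=0x6e R3=0xff R4=0x6d  N=0 Z=0
-- IRQ taken; context saved, return-PC = 8 --
mismatch: R0: reported 0x62 vs actual 0x42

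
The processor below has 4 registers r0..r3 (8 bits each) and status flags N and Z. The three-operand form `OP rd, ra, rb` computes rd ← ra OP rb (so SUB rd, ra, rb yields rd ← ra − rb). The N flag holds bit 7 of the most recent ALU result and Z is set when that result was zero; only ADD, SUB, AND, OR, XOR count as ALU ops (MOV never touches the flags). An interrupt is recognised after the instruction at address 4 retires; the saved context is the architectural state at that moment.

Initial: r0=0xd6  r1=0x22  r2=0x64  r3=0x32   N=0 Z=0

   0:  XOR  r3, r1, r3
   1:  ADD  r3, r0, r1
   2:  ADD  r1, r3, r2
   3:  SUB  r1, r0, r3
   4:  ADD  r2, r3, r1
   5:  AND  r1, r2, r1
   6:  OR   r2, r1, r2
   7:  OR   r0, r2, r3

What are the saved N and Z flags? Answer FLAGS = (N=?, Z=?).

FLAGS = (N=1, Z=0)

after  0: r0=0xd6 r1=0x22 r2=0x64 r3=0x10  N=0 Z=0
after  1: r0=0xd6 r1=0x22 r2=0x64 r3=0xf8  N=1 Z=0
after  2: r0=0xd6 r1=0x5c r2=0x64 r3=0xf8  N=0 Z=0
after  3: r0=0xd6 r1=0xde r2=0x64 r3=0xf8  N=1 Z=0
after  4: r0=0xd6 r1=0xde r2=0xd6 r3=0xf8  N=1 Z=0
-- IRQ taken; context saved, return-PC = 5 --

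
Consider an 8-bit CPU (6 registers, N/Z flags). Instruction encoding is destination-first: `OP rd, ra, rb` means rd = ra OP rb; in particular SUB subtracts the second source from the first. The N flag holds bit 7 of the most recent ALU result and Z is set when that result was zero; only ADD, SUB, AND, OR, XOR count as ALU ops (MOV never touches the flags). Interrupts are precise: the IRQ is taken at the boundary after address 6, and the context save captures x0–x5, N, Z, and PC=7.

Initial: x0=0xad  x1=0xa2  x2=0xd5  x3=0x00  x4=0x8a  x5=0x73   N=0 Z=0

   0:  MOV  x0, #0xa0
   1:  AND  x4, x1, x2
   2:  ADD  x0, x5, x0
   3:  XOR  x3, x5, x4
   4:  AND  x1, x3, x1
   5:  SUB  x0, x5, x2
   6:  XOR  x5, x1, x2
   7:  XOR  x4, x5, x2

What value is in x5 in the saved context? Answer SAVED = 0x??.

SAVED = 0x77

after  0: x0=0xa0 x1=0xa2 x2=0xd5 x3=0x00 x4=0x8a x5=0x73  N=0 Z=0
after  1: x0=0xa0 x1=0xa2 x2=0xd5 x3=0x00 x4=0x80 x5=0x73  N=1 Z=0
after  2: x0=0x13 x1=0xa2 x2=0xd5 x3=0x00 x4=0x80 x5=0x73  N=0 Z=0
after  3: x0=0x13 x1=0xa2 x2=0xd5 x3=0xf3 x4=0x80 x5=0x73  N=1 Z=0
after  4: x0=0x13 x1=0xa2 x2=0xd5 x3=0xf3 x4=0x80 x5=0x73  N=1 Z=0
after  5: x0=0x9e x1=0xa2 x2=0xd5 x3=0xf3 x4=0x80 x5=0x73  N=1 Z=0
after  6: x0=0x9e x1=0xa2 x2=0xd5 x3=0xf3 x4=0x80 x5=0x77  N=0 Z=0
-- IRQ taken; context saved, return-PC = 7 --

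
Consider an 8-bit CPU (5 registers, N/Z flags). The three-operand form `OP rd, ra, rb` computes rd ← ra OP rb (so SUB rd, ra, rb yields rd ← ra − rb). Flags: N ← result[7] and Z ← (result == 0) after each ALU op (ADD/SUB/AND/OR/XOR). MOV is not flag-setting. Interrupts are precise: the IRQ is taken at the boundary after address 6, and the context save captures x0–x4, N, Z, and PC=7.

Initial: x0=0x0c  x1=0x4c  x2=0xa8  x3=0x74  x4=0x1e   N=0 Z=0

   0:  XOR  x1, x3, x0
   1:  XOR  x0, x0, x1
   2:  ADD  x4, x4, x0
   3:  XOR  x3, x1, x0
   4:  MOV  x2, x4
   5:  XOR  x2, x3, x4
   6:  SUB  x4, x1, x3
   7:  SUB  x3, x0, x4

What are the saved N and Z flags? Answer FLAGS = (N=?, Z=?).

after  0: x0=0x0c x1=0x78 x2=0xa8 x3=0x74 x4=0x1e  N=0 Z=0
after  1: x0=0x74 x1=0x78 x2=0xa8 x3=0x74 x4=0x1e  N=0 Z=0
after  2: x0=0x74 x1=0x78 x2=0xa8 x3=0x74 x4=0x92  N=1 Z=0
after  3: x0=0x74 x1=0x78 x2=0xa8 x3=0x0c x4=0x92  N=0 Z=0
after  4: x0=0x74 x1=0x78 x2=0x92 x3=0x0c x4=0x92  N=0 Z=0
after  5: x0=0x74 x1=0x78 x2=0x9e x3=0x0c x4=0x92  N=1 Z=0
after  6: x0=0x74 x1=0x78 x2=0x9e x3=0x0c x4=0x6c  N=0 Z=0
-- IRQ taken; context saved, return-PC = 7 --

FLAGS = (N=0, Z=0)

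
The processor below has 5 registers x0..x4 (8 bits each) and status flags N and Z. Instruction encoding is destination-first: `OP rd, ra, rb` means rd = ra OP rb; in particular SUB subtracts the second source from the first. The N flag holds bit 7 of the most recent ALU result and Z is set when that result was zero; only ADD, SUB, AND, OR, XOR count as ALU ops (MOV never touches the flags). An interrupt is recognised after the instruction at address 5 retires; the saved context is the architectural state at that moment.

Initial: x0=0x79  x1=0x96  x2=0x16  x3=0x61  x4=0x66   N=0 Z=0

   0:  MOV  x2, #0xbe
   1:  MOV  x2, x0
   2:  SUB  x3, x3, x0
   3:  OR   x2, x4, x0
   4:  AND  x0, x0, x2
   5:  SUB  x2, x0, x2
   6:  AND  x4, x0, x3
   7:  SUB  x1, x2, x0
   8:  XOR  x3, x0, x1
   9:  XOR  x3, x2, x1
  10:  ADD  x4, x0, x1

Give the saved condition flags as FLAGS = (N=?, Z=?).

FLAGS = (N=1, Z=0)

after  0: x0=0x79 x1=0x96 x2=0xbe x3=0x61 x4=0x66  N=0 Z=0
after  1: x0=0x79 x1=0x96 x2=0x79 x3=0x61 x4=0x66  N=0 Z=0
after  2: x0=0x79 x1=0x96 x2=0x79 x3=0xe8 x4=0x66  N=1 Z=0
after  3: x0=0x79 x1=0x96 x2=0x7f x3=0xe8 x4=0x66  N=0 Z=0
after  4: x0=0x79 x1=0x96 x2=0x7f x3=0xe8 x4=0x66  N=0 Z=0
after  5: x0=0x79 x1=0x96 x2=0xfa x3=0xe8 x4=0x66  N=1 Z=0
-- IRQ taken; context saved, return-PC = 6 --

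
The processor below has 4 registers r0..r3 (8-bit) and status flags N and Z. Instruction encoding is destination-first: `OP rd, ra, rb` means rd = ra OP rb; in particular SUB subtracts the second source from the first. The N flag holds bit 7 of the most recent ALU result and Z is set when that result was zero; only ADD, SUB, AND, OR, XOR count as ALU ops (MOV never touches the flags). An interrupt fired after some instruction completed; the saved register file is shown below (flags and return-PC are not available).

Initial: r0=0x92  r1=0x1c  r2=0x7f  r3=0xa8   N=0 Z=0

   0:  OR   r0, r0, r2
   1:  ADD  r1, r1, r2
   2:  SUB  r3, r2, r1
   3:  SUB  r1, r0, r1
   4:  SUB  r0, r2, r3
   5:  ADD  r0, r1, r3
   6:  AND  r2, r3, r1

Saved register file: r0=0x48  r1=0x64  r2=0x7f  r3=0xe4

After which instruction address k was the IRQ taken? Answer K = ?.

K = 5

after  0: r0=0xff r1=0x1c r2=0x7f r3=0xa8  N=1 Z=0
after  1: r0=0xff r1=0x9b r2=0x7f r3=0xa8  N=1 Z=0
after  2: r0=0xff r1=0x9b r2=0x7f r3=0xe4  N=1 Z=0
after  3: r0=0xff r1=0x64 r2=0x7f r3=0xe4  N=0 Z=0
after  4: r0=0x9b r1=0x64 r2=0x7f r3=0xe4  N=1 Z=0
after  5: r0=0x48 r1=0x64 r2=0x7f r3=0xe4  N=0 Z=0
-- IRQ taken; context saved, return-PC = 6 --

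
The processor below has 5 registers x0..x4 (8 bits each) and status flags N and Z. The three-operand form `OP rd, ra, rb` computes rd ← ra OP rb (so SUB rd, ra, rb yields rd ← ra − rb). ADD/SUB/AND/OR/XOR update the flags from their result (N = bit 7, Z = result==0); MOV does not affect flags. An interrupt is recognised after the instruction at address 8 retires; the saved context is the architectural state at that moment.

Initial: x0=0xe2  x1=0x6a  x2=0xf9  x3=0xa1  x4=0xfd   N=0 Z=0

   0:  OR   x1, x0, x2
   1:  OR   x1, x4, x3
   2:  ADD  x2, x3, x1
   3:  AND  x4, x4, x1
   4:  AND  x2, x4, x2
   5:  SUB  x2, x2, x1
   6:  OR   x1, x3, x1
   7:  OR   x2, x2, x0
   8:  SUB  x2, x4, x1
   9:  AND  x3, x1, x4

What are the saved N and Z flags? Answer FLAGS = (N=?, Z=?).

FLAGS = (N=0, Z=1)

after  0: x0=0xe2 x1=0xfb x2=0xf9 x3=0xa1 x4=0xfd  N=1 Z=0
after  1: x0=0xe2 x1=0xfd x2=0xf9 x3=0xa1 x4=0xfd  N=1 Z=0
after  2: x0=0xe2 x1=0xfd x2=0x9e x3=0xa1 x4=0xfd  N=1 Z=0
after  3: x0=0xe2 x1=0xfd x2=0x9e x3=0xa1 x4=0xfd  N=1 Z=0
after  4: x0=0xe2 x1=0xfd x2=0x9c x3=0xa1 x4=0xfd  N=1 Z=0
after  5: x0=0xe2 x1=0xfd x2=0x9f x3=0xa1 x4=0xfd  N=1 Z=0
after  6: x0=0xe2 x1=0xfd x2=0x9f x3=0xa1 x4=0xfd  N=1 Z=0
after  7: x0=0xe2 x1=0xfd x2=0xff x3=0xa1 x4=0xfd  N=1 Z=0
after  8: x0=0xe2 x1=0xfd x2=0x00 x3=0xa1 x4=0xfd  N=0 Z=1
-- IRQ taken; context saved, return-PC = 9 --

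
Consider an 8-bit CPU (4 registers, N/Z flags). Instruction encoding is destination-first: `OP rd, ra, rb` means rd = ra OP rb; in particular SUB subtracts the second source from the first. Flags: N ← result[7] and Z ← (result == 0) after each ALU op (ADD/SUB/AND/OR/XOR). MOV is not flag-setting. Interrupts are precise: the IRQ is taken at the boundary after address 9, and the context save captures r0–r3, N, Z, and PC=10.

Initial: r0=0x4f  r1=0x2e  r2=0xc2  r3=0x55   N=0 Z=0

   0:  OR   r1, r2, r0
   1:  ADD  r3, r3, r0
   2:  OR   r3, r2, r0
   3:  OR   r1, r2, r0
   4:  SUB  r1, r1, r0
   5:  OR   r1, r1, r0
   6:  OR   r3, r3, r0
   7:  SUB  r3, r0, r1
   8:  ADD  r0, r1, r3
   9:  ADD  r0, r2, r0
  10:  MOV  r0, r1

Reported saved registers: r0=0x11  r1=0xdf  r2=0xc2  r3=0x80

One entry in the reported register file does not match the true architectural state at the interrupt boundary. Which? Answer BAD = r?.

after  0: r0=0x4f r1=0xcf r2=0xc2 r3=0x55  N=1 Z=0
after  1: r0=0x4f r1=0xcf r2=0xc2 r3=0xa4  N=1 Z=0
after  2: r0=0x4f r1=0xcf r2=0xc2 r3=0xcf  N=1 Z=0
after  3: r0=0x4f r1=0xcf r2=0xc2 r3=0xcf  N=1 Z=0
after  4: r0=0x4f r1=0x80 r2=0xc2 r3=0xcf  N=1 Z=0
after  5: r0=0x4f r1=0xcf r2=0xc2 r3=0xcf  N=1 Z=0
after  6: r0=0x4f r1=0xcf r2=0xc2 r3=0xcf  N=1 Z=0
after  7: r0=0x4f r1=0xcf r2=0xc2 r3=0x80  N=1 Z=0
after  8: r0=0x4f r1=0xcf r2=0xc2 r3=0x80  N=0 Z=0
after  9: r0=0x11 r1=0xcf r2=0xc2 r3=0x80  N=0 Z=0
-- IRQ taken; context saved, return-PC = 10 --
mismatch: r1: reported 0xdf vs actual 0xcf

BAD = r1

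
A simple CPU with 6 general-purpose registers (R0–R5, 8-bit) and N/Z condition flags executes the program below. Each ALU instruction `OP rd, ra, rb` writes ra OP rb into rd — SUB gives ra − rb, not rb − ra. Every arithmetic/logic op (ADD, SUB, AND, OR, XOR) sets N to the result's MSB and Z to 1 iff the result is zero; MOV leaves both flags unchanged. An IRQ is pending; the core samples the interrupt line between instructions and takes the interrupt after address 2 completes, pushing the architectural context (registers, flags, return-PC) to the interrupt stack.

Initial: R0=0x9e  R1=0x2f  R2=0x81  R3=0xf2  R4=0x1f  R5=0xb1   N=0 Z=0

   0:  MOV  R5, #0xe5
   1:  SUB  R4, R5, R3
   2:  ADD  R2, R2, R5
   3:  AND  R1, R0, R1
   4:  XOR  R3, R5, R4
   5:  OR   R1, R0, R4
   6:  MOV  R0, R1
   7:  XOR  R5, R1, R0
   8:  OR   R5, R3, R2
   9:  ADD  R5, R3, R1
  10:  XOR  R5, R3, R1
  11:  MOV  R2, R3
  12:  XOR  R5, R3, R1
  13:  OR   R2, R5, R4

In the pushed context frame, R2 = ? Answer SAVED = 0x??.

after  0: R0=0x9e R1=0x2f R2=0x81 R3=0xf2 R4=0x1f R5=0xe5  N=0 Z=0
after  1: R0=0x9e R1=0x2f R2=0x81 R3=0xf2 R4=0xf3 R5=0xe5  N=1 Z=0
after  2: R0=0x9e R1=0x2f R2=0x66 R3=0xf2 R4=0xf3 R5=0xe5  N=0 Z=0
-- IRQ taken; context saved, return-PC = 3 --

SAVED = 0x66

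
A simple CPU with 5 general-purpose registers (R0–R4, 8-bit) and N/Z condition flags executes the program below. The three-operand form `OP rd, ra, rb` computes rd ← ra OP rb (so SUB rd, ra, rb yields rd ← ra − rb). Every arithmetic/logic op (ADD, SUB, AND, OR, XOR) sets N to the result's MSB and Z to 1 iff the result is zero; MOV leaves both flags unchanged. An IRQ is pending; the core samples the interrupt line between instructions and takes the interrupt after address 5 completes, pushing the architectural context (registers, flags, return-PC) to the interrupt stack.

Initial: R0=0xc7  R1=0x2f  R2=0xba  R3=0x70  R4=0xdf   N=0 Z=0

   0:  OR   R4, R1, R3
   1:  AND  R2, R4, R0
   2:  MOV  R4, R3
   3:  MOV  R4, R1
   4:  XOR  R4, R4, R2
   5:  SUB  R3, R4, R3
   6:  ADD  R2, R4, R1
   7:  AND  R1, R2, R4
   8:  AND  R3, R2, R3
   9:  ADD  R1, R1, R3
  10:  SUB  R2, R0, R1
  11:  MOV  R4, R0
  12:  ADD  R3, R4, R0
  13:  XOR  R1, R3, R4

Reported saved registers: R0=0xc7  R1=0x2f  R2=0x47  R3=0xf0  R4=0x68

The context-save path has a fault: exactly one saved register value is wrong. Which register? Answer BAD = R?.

after  0: R0=0xc7 R1=0x2f R2=0xba R3=0x70 R4=0x7f  N=0 Z=0
after  1: R0=0xc7 R1=0x2f R2=0x47 R3=0x70 R4=0x7f  N=0 Z=0
after  2: R0=0xc7 R1=0x2f R2=0x47 R3=0x70 R4=0x70  N=0 Z=0
after  3: R0=0xc7 R1=0x2f R2=0x47 R3=0x70 R4=0x2f  N=0 Z=0
after  4: R0=0xc7 R1=0x2f R2=0x47 R3=0x70 R4=0x68  N=0 Z=0
after  5: R0=0xc7 R1=0x2f R2=0x47 R3=0xf8 R4=0x68  N=1 Z=0
-- IRQ taken; context saved, return-PC = 6 --
mismatch: R3: reported 0xf0 vs actual 0xf8

BAD = R3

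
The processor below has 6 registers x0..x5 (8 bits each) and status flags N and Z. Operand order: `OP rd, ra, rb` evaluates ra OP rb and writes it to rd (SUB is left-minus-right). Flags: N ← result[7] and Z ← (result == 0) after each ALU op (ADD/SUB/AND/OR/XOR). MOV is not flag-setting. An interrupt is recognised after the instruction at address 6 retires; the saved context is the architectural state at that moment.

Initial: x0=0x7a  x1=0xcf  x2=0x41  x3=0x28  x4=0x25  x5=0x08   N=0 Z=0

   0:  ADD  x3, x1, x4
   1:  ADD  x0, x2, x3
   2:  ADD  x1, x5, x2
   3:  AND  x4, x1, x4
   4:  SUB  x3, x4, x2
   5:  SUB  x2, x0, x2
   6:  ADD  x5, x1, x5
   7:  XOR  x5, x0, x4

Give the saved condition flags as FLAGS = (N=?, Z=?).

after  0: x0=0x7a x1=0xcf x2=0x41 x3=0xf4 x4=0x25 x5=0x08  N=1 Z=0
after  1: x0=0x35 x1=0xcf x2=0x41 x3=0xf4 x4=0x25 x5=0x08  N=0 Z=0
after  2: x0=0x35 x1=0x49 x2=0x41 x3=0xf4 x4=0x25 x5=0x08  N=0 Z=0
after  3: x0=0x35 x1=0x49 x2=0x41 x3=0xf4 x4=0x01 x5=0x08  N=0 Z=0
after  4: x0=0x35 x1=0x49 x2=0x41 x3=0xc0 x4=0x01 x5=0x08  N=1 Z=0
after  5: x0=0x35 x1=0x49 x2=0xf4 x3=0xc0 x4=0x01 x5=0x08  N=1 Z=0
after  6: x0=0x35 x1=0x49 x2=0xf4 x3=0xc0 x4=0x01 x5=0x51  N=0 Z=0
-- IRQ taken; context saved, return-PC = 7 --

FLAGS = (N=0, Z=0)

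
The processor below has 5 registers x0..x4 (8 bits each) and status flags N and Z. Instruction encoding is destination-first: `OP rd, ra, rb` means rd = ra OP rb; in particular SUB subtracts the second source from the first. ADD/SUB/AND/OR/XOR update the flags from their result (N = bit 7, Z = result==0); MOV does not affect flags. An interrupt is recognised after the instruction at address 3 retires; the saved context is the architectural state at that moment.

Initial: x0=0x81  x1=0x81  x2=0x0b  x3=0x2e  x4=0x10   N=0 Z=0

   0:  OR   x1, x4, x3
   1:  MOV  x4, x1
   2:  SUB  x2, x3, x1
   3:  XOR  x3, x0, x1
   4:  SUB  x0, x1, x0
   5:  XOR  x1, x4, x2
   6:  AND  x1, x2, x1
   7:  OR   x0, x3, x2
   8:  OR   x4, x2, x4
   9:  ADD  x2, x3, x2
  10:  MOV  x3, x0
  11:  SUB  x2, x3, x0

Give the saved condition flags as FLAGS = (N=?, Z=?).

FLAGS = (N=1, Z=0)

after  0: x0=0x81 x1=0x3e x2=0x0b x3=0x2e x4=0x10  N=0 Z=0
after  1: x0=0x81 x1=0x3e x2=0x0b x3=0x2e x4=0x3e  N=0 Z=0
after  2: x0=0x81 x1=0x3e x2=0xf0 x3=0x2e x4=0x3e  N=1 Z=0
after  3: x0=0x81 x1=0x3e x2=0xf0 x3=0xbf x4=0x3e  N=1 Z=0
-- IRQ taken; context saved, return-PC = 4 --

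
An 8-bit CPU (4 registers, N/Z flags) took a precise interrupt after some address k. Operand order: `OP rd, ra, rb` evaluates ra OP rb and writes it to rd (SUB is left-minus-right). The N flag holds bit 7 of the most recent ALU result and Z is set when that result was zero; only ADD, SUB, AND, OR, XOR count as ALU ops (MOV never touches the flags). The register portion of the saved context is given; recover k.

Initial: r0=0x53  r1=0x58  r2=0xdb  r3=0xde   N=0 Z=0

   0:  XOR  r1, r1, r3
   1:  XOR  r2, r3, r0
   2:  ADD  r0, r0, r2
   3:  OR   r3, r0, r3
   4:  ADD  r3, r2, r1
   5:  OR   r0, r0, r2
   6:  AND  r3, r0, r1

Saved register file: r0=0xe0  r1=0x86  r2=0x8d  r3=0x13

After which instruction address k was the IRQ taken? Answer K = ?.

after  0: r0=0x53 r1=0x86 r2=0xdb r3=0xde  N=1 Z=0
after  1: r0=0x53 r1=0x86 r2=0x8d r3=0xde  N=1 Z=0
after  2: r0=0xe0 r1=0x86 r2=0x8d r3=0xde  N=1 Z=0
after  3: r0=0xe0 r1=0x86 r2=0x8d r3=0xfe  N=1 Z=0
after  4: r0=0xe0 r1=0x86 r2=0x8d r3=0x13  N=0 Z=0
-- IRQ taken; context saved, return-PC = 5 --

K = 4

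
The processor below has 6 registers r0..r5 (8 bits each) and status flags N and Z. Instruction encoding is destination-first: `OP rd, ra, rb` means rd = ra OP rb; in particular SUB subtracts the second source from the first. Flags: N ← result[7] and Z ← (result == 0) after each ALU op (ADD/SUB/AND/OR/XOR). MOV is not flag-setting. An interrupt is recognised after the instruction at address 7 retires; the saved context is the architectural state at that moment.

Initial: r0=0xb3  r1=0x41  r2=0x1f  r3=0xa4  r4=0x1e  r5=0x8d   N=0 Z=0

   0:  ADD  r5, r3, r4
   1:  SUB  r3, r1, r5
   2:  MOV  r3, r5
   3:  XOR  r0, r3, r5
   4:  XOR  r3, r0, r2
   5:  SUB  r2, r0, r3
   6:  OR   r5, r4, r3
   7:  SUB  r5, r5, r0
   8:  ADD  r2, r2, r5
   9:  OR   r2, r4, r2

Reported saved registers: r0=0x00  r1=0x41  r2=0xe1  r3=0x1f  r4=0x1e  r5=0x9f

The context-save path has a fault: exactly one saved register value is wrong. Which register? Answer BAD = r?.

BAD = r5

after  0: r0=0xb3 r1=0x41 r2=0x1f r3=0xa4 r4=0x1e r5=0xc2  N=1 Z=0
after  1: r0=0xb3 r1=0x41 r2=0x1f r3=0x7f r4=0x1e r5=0xc2  N=0 Z=0
after  2: r0=0xb3 r1=0x41 r2=0x1f r3=0xc2 r4=0x1e r5=0xc2  N=0 Z=0
after  3: r0=0x00 r1=0x41 r2=0x1f r3=0xc2 r4=0x1e r5=0xc2  N=0 Z=1
after  4: r0=0x00 r1=0x41 r2=0x1f r3=0x1f r4=0x1e r5=0xc2  N=0 Z=0
after  5: r0=0x00 r1=0x41 r2=0xe1 r3=0x1f r4=0x1e r5=0xc2  N=1 Z=0
after  6: r0=0x00 r1=0x41 r2=0xe1 r3=0x1f r4=0x1e r5=0x1f  N=0 Z=0
after  7: r0=0x00 r1=0x41 r2=0xe1 r3=0x1f r4=0x1e r5=0x1f  N=0 Z=0
-- IRQ taken; context saved, return-PC = 8 --
mismatch: r5: reported 0x9f vs actual 0x1f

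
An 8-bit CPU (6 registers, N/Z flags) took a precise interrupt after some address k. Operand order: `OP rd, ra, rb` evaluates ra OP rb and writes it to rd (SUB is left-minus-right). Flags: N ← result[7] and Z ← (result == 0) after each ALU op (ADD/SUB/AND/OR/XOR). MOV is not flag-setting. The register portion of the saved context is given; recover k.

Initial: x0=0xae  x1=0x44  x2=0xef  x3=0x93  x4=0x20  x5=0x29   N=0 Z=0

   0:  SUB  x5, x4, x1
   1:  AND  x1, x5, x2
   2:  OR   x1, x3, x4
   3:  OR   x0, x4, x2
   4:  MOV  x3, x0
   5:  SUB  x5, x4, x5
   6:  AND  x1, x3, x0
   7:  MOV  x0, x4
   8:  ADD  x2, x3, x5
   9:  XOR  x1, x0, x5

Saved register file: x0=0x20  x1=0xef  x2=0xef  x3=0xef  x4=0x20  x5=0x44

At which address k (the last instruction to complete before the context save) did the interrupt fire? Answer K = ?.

after  0: x0=0xae x1=0x44 x2=0xef x3=0x93 x4=0x20 x5=0xdc  N=1 Z=0
after  1: x0=0xae x1=0xcc x2=0xef x3=0x93 x4=0x20 x5=0xdc  N=1 Z=0
after  2: x0=0xae x1=0xb3 x2=0xef x3=0x93 x4=0x20 x5=0xdc  N=1 Z=0
after  3: x0=0xef x1=0xb3 x2=0xef x3=0x93 x4=0x20 x5=0xdc  N=1 Z=0
after  4: x0=0xef x1=0xb3 x2=0xef x3=0xef x4=0x20 x5=0xdc  N=1 Z=0
after  5: x0=0xef x1=0xb3 x2=0xef x3=0xef x4=0x20 x5=0x44  N=0 Z=0
after  6: x0=0xef x1=0xef x2=0xef x3=0xef x4=0x20 x5=0x44  N=1 Z=0
after  7: x0=0x20 x1=0xef x2=0xef x3=0xef x4=0x20 x5=0x44  N=1 Z=0
-- IRQ taken; context saved, return-PC = 8 --

K = 7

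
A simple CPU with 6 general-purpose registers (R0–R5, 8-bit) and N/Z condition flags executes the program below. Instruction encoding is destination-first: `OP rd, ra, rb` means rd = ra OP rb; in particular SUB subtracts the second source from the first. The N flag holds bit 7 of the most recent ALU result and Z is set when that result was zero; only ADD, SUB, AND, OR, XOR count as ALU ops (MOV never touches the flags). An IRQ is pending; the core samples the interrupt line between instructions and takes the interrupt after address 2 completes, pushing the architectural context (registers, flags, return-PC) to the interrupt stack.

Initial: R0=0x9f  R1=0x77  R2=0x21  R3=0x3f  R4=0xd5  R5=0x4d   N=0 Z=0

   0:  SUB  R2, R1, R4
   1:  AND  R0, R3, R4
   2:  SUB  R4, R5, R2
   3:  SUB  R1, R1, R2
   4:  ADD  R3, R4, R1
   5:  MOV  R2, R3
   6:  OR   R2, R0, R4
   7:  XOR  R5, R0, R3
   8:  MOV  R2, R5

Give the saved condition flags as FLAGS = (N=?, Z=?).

after  0: R0=0x9f R1=0x77 R2=0xa2 R3=0x3f R4=0xd5 R5=0x4d  N=1 Z=0
after  1: R0=0x15 R1=0x77 R2=0xa2 R3=0x3f R4=0xd5 R5=0x4d  N=0 Z=0
after  2: R0=0x15 R1=0x77 R2=0xa2 R3=0x3f R4=0xab R5=0x4d  N=1 Z=0
-- IRQ taken; context saved, return-PC = 3 --

FLAGS = (N=1, Z=0)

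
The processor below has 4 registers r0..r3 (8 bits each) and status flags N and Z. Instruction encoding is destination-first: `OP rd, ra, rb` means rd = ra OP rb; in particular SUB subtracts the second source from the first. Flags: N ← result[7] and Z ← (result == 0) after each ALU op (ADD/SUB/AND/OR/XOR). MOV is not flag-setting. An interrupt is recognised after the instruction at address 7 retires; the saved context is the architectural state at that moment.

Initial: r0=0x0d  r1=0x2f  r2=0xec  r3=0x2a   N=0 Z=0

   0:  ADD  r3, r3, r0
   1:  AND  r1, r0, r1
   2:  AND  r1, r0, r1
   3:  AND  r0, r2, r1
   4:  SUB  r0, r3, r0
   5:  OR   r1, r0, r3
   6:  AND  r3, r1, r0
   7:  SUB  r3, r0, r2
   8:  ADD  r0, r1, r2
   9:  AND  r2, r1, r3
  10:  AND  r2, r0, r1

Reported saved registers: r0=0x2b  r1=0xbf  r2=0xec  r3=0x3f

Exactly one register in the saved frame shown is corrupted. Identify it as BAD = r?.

after  0: r0=0x0d r1=0x2f r2=0xec r3=0x37  N=0 Z=0
after  1: r0=0x0d r1=0x0d r2=0xec r3=0x37  N=0 Z=0
after  2: r0=0x0d r1=0x0d r2=0xec r3=0x37  N=0 Z=0
after  3: r0=0x0c r1=0x0d r2=0xec r3=0x37  N=0 Z=0
after  4: r0=0x2b r1=0x0d r2=0xec r3=0x37  N=0 Z=0
after  5: r0=0x2b r1=0x3f r2=0xec r3=0x37  N=0 Z=0
after  6: r0=0x2b r1=0x3f r2=0xec r3=0x2b  N=0 Z=0
after  7: r0=0x2b r1=0x3f r2=0xec r3=0x3f  N=0 Z=0
-- IRQ taken; context saved, return-PC = 8 --
mismatch: r1: reported 0xbf vs actual 0x3f

BAD = r1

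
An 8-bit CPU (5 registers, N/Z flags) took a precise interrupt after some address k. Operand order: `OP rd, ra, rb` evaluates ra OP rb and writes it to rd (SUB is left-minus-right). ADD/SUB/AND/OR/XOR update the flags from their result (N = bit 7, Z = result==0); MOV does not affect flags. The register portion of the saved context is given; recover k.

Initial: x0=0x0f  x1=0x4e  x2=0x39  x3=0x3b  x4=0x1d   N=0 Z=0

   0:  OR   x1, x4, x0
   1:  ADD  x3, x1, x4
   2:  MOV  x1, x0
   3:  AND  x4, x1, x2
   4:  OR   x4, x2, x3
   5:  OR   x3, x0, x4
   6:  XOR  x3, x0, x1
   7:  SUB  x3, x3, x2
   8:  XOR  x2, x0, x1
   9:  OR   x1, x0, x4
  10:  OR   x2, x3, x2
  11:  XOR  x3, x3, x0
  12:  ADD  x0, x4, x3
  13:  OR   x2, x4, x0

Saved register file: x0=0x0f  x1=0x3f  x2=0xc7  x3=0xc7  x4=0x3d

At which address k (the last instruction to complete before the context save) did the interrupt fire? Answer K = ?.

K = 10

after  0: x0=0x0f x1=0x1f x2=0x39 x3=0x3b x4=0x1d  N=0 Z=0
after  1: x0=0x0f x1=0x1f x2=0x39 x3=0x3c x4=0x1d  N=0 Z=0
after  2: x0=0x0f x1=0x0f x2=0x39 x3=0x3c x4=0x1d  N=0 Z=0
after  3: x0=0x0f x1=0x0f x2=0x39 x3=0x3c x4=0x09  N=0 Z=0
after  4: x0=0x0f x1=0x0f x2=0x39 x3=0x3c x4=0x3d  N=0 Z=0
after  5: x0=0x0f x1=0x0f x2=0x39 x3=0x3f x4=0x3d  N=0 Z=0
after  6: x0=0x0f x1=0x0f x2=0x39 x3=0x00 x4=0x3d  N=0 Z=1
after  7: x0=0x0f x1=0x0f x2=0x39 x3=0xc7 x4=0x3d  N=1 Z=0
after  8: x0=0x0f x1=0x0f x2=0x00 x3=0xc7 x4=0x3d  N=0 Z=1
after  9: x0=0x0f x1=0x3f x2=0x00 x3=0xc7 x4=0x3d  N=0 Z=0
after 10: x0=0x0f x1=0x3f x2=0xc7 x3=0xc7 x4=0x3d  N=1 Z=0
-- IRQ taken; context saved, return-PC = 11 --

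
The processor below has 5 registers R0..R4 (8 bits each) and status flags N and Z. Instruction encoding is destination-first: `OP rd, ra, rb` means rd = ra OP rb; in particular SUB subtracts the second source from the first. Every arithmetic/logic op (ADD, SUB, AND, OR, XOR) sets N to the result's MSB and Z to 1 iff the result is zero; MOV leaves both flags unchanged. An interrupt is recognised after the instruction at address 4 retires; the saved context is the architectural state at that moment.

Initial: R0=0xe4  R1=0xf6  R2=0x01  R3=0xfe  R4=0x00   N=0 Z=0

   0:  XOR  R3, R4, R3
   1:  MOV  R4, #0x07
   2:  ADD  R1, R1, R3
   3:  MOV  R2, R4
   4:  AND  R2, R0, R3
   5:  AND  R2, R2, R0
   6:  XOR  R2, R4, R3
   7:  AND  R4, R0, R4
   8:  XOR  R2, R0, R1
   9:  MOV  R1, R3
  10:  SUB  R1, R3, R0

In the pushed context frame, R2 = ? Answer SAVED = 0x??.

after  0: R0=0xe4 R1=0xf6 R2=0x01 R3=0xfe R4=0x00  N=1 Z=0
after  1: R0=0xe4 R1=0xf6 R2=0x01 R3=0xfe R4=0x07  N=1 Z=0
after  2: R0=0xe4 R1=0xf4 R2=0x01 R3=0xfe R4=0x07  N=1 Z=0
after  3: R0=0xe4 R1=0xf4 R2=0x07 R3=0xfe R4=0x07  N=1 Z=0
after  4: R0=0xe4 R1=0xf4 R2=0xe4 R3=0xfe R4=0x07  N=1 Z=0
-- IRQ taken; context saved, return-PC = 5 --

SAVED = 0xe4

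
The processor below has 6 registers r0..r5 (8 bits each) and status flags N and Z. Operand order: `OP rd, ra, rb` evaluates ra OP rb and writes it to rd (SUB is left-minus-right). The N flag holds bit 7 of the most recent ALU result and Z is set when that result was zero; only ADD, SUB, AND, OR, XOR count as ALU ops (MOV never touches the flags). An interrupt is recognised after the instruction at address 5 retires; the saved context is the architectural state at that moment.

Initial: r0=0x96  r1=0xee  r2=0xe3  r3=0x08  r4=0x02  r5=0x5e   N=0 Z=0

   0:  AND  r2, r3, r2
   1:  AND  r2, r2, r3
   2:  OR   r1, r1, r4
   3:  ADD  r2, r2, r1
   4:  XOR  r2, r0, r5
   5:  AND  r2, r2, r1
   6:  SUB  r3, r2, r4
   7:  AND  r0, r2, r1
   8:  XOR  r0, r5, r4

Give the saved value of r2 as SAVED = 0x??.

SAVED = 0xc8

after  0: r0=0x96 r1=0xee r2=0x00 r3=0x08 r4=0x02 r5=0x5e  N=0 Z=1
after  1: r0=0x96 r1=0xee r2=0x00 r3=0x08 r4=0x02 r5=0x5e  N=0 Z=1
after  2: r0=0x96 r1=0xee r2=0x00 r3=0x08 r4=0x02 r5=0x5e  N=1 Z=0
after  3: r0=0x96 r1=0xee r2=0xee r3=0x08 r4=0x02 r5=0x5e  N=1 Z=0
after  4: r0=0x96 r1=0xee r2=0xc8 r3=0x08 r4=0x02 r5=0x5e  N=1 Z=0
after  5: r0=0x96 r1=0xee r2=0xc8 r3=0x08 r4=0x02 r5=0x5e  N=1 Z=0
-- IRQ taken; context saved, return-PC = 6 --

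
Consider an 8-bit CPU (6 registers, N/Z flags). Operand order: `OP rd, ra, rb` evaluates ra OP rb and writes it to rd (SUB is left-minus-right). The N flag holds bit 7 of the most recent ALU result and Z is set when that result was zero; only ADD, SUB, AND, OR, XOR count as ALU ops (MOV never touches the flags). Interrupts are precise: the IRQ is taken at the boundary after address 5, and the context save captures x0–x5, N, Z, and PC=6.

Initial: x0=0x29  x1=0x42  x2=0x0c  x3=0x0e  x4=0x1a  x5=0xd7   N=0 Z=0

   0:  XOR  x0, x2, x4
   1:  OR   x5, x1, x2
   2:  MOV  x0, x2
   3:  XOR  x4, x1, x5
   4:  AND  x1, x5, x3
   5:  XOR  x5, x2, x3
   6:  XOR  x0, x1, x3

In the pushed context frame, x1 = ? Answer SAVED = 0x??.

SAVED = 0x0e

after  0: x0=0x16 x1=0x42 x2=0x0c x3=0x0e x4=0x1a x5=0xd7  N=0 Z=0
after  1: x0=0x16 x1=0x42 x2=0x0c x3=0x0e x4=0x1a x5=0x4e  N=0 Z=0
after  2: x0=0x0c x1=0x42 x2=0x0c x3=0x0e x4=0x1a x5=0x4e  N=0 Z=0
after  3: x0=0x0c x1=0x42 x2=0x0c x3=0x0e x4=0x0c x5=0x4e  N=0 Z=0
after  4: x0=0x0c x1=0x0e x2=0x0c x3=0x0e x4=0x0c x5=0x4e  N=0 Z=0
after  5: x0=0x0c x1=0x0e x2=0x0c x3=0x0e x4=0x0c x5=0x02  N=0 Z=0
-- IRQ taken; context saved, return-PC = 6 --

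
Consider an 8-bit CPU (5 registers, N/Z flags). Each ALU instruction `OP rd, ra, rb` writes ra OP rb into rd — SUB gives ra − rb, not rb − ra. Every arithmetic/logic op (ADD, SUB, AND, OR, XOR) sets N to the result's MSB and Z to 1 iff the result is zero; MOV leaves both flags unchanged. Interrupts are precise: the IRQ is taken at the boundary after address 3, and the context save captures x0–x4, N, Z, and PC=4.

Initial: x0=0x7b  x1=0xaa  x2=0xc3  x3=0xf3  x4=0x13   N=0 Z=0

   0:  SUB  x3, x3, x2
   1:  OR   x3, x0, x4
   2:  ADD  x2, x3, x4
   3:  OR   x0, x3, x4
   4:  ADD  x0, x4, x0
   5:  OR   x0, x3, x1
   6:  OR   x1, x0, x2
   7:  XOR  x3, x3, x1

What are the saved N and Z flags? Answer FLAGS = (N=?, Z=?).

FLAGS = (N=0, Z=0)

after  0: x0=0x7b x1=0xaa x2=0xc3 x3=0x30 x4=0x13  N=0 Z=0
after  1: x0=0x7b x1=0xaa x2=0xc3 x3=0x7b x4=0x13  N=0 Z=0
after  2: x0=0x7b x1=0xaa x2=0x8e x3=0x7b x4=0x13  N=1 Z=0
after  3: x0=0x7b x1=0xaa x2=0x8e x3=0x7b x4=0x13  N=0 Z=0
-- IRQ taken; context saved, return-PC = 4 --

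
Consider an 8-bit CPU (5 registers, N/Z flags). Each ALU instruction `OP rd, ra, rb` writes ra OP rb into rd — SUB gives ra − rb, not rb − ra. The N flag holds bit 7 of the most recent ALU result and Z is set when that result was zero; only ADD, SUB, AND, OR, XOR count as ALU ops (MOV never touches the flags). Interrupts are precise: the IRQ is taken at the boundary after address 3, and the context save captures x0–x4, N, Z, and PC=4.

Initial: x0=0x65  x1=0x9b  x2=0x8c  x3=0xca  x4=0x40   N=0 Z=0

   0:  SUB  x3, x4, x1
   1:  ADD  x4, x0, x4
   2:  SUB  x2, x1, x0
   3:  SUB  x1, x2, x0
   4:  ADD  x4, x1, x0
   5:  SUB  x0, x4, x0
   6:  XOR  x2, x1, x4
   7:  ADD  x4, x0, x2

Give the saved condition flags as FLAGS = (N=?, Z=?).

FLAGS = (N=1, Z=0)

after  0: x0=0x65 x1=0x9b x2=0x8c x3=0xa5 x4=0x40  N=1 Z=0
after  1: x0=0x65 x1=0x9b x2=0x8c x3=0xa5 x4=0xa5  N=1 Z=0
after  2: x0=0x65 x1=0x9b x2=0x36 x3=0xa5 x4=0xa5  N=0 Z=0
after  3: x0=0x65 x1=0xd1 x2=0x36 x3=0xa5 x4=0xa5  N=1 Z=0
-- IRQ taken; context saved, return-PC = 4 --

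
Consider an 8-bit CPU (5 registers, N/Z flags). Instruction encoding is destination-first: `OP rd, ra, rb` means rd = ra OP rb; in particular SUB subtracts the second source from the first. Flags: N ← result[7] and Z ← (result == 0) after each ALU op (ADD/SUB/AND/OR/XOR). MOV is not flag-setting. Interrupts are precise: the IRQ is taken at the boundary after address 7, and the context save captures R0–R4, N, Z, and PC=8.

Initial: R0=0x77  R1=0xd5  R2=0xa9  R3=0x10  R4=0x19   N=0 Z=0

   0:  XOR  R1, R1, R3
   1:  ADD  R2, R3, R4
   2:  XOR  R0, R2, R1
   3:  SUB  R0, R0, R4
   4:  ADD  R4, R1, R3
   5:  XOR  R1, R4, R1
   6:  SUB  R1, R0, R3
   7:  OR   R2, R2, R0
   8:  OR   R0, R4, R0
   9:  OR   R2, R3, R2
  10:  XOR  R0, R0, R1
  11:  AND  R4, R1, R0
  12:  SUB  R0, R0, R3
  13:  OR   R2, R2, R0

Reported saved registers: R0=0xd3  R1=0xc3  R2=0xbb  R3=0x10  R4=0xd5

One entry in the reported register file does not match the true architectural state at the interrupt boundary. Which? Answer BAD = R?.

BAD = R2

after  0: R0=0x77 R1=0xc5 R2=0xa9 R3=0x10 R4=0x19  N=1 Z=0
after  1: R0=0x77 R1=0xc5 R2=0x29 R3=0x10 R4=0x19  N=0 Z=0
after  2: R0=0xec R1=0xc5 R2=0x29 R3=0x10 R4=0x19  N=1 Z=0
after  3: R0=0xd3 R1=0xc5 R2=0x29 R3=0x10 R4=0x19  N=1 Z=0
after  4: R0=0xd3 R1=0xc5 R2=0x29 R3=0x10 R4=0xd5  N=1 Z=0
after  5: R0=0xd3 R1=0x10 R2=0x29 R3=0x10 R4=0xd5  N=0 Z=0
after  6: R0=0xd3 R1=0xc3 R2=0x29 R3=0x10 R4=0xd5  N=1 Z=0
after  7: R0=0xd3 R1=0xc3 R2=0xfb R3=0x10 R4=0xd5  N=1 Z=0
-- IRQ taken; context saved, return-PC = 8 --
mismatch: R2: reported 0xbb vs actual 0xfb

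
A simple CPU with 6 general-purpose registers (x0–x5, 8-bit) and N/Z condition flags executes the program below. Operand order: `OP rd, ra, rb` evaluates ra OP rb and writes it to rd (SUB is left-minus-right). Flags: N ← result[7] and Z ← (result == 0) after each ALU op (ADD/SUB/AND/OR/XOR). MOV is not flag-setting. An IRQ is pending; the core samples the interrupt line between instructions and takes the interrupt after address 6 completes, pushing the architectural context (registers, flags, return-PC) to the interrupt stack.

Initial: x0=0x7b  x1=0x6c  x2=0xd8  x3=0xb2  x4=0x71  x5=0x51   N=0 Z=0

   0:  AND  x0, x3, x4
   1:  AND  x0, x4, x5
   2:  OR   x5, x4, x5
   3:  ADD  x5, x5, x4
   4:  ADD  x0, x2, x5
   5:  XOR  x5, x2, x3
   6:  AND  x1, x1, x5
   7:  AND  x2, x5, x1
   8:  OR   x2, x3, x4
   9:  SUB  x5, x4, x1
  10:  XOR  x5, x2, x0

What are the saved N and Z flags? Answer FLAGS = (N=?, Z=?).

FLAGS = (N=0, Z=0)

after  0: x0=0x30 x1=0x6c x2=0xd8 x3=0xb2 x4=0x71 x5=0x51  N=0 Z=0
after  1: x0=0x51 x1=0x6c x2=0xd8 x3=0xb2 x4=0x71 x5=0x51  N=0 Z=0
after  2: x0=0x51 x1=0x6c x2=0xd8 x3=0xb2 x4=0x71 x5=0x71  N=0 Z=0
after  3: x0=0x51 x1=0x6c x2=0xd8 x3=0xb2 x4=0x71 x5=0xe2  N=1 Z=0
after  4: x0=0xba x1=0x6c x2=0xd8 x3=0xb2 x4=0x71 x5=0xe2  N=1 Z=0
after  5: x0=0xba x1=0x6c x2=0xd8 x3=0xb2 x4=0x71 x5=0x6a  N=0 Z=0
after  6: x0=0xba x1=0x68 x2=0xd8 x3=0xb2 x4=0x71 x5=0x6a  N=0 Z=0
-- IRQ taken; context saved, return-PC = 7 --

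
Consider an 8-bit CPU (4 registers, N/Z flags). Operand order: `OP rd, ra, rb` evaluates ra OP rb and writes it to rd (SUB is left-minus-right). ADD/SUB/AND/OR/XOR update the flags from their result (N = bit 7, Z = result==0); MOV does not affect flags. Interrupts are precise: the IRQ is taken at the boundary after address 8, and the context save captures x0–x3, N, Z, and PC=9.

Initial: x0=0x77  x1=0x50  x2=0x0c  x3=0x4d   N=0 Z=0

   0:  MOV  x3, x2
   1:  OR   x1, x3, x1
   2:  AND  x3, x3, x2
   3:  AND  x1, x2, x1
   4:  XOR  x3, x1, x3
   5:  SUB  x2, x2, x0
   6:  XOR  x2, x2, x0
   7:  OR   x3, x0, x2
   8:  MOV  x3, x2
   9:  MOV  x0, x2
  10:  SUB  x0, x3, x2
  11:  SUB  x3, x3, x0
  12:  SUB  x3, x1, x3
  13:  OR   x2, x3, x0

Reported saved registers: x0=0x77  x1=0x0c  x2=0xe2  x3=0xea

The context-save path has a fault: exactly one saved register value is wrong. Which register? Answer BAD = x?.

after  0: x0=0x77 x1=0x50 x2=0x0c x3=0x0c  N=0 Z=0
after  1: x0=0x77 x1=0x5c x2=0x0c x3=0x0c  N=0 Z=0
after  2: x0=0x77 x1=0x5c x2=0x0c x3=0x0c  N=0 Z=0
after  3: x0=0x77 x1=0x0c x2=0x0c x3=0x0c  N=0 Z=0
after  4: x0=0x77 x1=0x0c x2=0x0c x3=0x00  N=0 Z=1
after  5: x0=0x77 x1=0x0c x2=0x95 x3=0x00  N=1 Z=0
after  6: x0=0x77 x1=0x0c x2=0xe2 x3=0x00  N=1 Z=0
after  7: x0=0x77 x1=0x0c x2=0xe2 x3=0xf7  N=1 Z=0
after  8: x0=0x77 x1=0x0c x2=0xe2 x3=0xe2  N=1 Z=0
-- IRQ taken; context saved, return-PC = 9 --
mismatch: x3: reported 0xea vs actual 0xe2

BAD = x3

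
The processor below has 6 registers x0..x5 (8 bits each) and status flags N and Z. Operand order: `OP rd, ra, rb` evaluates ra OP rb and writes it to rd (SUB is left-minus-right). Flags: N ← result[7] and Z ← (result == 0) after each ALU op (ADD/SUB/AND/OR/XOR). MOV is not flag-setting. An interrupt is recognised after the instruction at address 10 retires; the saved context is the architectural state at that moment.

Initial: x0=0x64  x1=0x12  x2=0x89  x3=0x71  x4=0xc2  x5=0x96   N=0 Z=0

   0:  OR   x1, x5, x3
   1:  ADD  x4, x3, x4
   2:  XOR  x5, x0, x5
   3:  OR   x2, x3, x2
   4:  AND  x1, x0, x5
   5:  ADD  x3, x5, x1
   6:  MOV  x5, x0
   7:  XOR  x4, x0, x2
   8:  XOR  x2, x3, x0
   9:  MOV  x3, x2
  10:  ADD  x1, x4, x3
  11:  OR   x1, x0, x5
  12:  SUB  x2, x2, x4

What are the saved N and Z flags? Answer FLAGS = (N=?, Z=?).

after  0: x0=0x64 x1=0xf7 x2=0x89 x3=0x71 x4=0xc2 x5=0x96  N=1 Z=0
after  1: x0=0x64 x1=0xf7 x2=0x89 x3=0x71 x4=0x33 x5=0x96  N=0 Z=0
after  2: x0=0x64 x1=0xf7 x2=0x89 x3=0x71 x4=0x33 x5=0xf2  N=1 Z=0
after  3: x0=0x64 x1=0xf7 x2=0xf9 x3=0x71 x4=0x33 x5=0xf2  N=1 Z=0
after  4: x0=0x64 x1=0x60 x2=0xf9 x3=0x71 x4=0x33 x5=0xf2  N=0 Z=0
after  5: x0=0x64 x1=0x60 x2=0xf9 x3=0x52 x4=0x33 x5=0xf2  N=0 Z=0
after  6: x0=0x64 x1=0x60 x2=0xf9 x3=0x52 x4=0x33 x5=0x64  N=0 Z=0
after  7: x0=0x64 x1=0x60 x2=0xf9 x3=0x52 x4=0x9d x5=0x64  N=1 Z=0
after  8: x0=0x64 x1=0x60 x2=0x36 x3=0x52 x4=0x9d x5=0x64  N=0 Z=0
after  9: x0=0x64 x1=0x60 x2=0x36 x3=0x36 x4=0x9d x5=0x64  N=0 Z=0
after 10: x0=0x64 x1=0xd3 x2=0x36 x3=0x36 x4=0x9d x5=0x64  N=1 Z=0
-- IRQ taken; context saved, return-PC = 11 --

FLAGS = (N=1, Z=0)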